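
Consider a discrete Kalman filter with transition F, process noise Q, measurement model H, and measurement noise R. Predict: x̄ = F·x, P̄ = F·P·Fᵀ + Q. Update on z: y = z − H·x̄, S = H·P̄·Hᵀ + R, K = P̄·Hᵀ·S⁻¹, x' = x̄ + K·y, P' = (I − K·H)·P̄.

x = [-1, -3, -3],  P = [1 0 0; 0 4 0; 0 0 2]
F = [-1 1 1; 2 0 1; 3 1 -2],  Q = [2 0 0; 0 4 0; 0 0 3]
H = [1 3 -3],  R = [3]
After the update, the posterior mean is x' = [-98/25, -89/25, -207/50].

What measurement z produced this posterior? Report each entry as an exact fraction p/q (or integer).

z = [-2]

x̄ = F·x = [-5, -5, 0]
P̄ = F·P·Fᵀ + Q = [9 0 -3; 0 10 2; -3 2 24]
S = H·P̄·Hᵀ + R = [300]
K = P̄·Hᵀ·S⁻¹ = [3/50; 2/25; -23/100]
x' − x̄ = [27/25, 36/25, -207/50] = K·y
y = (KᵀK)⁻¹·Kᵀ·(x' − x̄) = [18]
z = y + H·x̄ = [18] + [-20] = [-2]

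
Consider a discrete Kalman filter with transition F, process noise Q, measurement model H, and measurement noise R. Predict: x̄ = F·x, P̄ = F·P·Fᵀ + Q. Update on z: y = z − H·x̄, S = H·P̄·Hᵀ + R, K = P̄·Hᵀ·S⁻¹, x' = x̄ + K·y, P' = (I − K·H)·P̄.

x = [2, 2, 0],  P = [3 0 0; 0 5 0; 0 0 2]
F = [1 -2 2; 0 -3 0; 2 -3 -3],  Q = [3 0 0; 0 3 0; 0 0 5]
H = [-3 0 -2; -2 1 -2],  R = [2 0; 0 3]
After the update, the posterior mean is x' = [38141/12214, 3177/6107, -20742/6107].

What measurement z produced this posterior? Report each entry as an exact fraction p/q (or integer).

x̄ = F·x = [-2, -6, -2]
P̄ = F·P·Fᵀ + Q = [34 30 24; 30 48 45; 24 45 80]
S = H·P̄·Hᵀ + R = [916 584; 584 399]
K = P̄·Hᵀ·S⁻¹ = [-4813/12214 2206/6107; -3063/6107 2922/6107; 656/6107 -3455/6107]
x' − x̄ = [62569/12214, 39819/6107, -8528/6107] = K·y
y = (KᵀK)⁻¹·Kᵀ·(x' − x̄) = [-13, 0]
z = y + H·x̄ = [-13, 0] + [10, 2] = [-3, 2]

z = [-3, 2]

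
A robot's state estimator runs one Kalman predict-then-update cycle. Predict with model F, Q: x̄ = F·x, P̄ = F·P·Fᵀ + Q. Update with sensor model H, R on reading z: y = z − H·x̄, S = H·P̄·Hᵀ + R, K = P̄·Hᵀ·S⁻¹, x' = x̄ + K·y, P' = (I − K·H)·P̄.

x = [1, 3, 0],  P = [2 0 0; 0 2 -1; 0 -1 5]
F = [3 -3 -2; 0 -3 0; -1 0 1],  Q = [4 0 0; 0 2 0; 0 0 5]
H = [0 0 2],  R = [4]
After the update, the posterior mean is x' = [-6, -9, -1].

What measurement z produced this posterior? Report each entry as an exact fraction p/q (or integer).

x̄ = F·x = [-6, -9, -1]
P̄ = F·P·Fᵀ + Q = [48 12 -13; 12 20 3; -13 3 12]
S = H·P̄·Hᵀ + R = [52]
K = P̄·Hᵀ·S⁻¹ = [-1/2; 3/26; 6/13]
x' − x̄ = [0, 0, 0] = K·y
y = (KᵀK)⁻¹·Kᵀ·(x' − x̄) = [0]
z = y + H·x̄ = [0] + [-2] = [-2]

z = [-2]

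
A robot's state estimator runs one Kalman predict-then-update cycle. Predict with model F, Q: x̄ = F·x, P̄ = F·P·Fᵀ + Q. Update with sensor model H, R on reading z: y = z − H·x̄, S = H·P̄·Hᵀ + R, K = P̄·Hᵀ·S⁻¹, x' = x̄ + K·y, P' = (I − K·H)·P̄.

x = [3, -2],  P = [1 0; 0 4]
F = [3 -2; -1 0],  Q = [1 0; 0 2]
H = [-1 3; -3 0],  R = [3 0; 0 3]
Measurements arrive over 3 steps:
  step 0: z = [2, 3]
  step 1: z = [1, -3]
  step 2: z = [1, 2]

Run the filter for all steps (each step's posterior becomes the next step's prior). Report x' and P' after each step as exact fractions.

step 0: x̄ = F·x = [13, -3]
step 0: P̄ = F·P·Fᵀ + Q = [26 -3; -3 3]
step 0: y = z − H·x̄ = [24, 42]
step 0: S = H·P̄·Hᵀ + R = [74 105; 105 237]
step 0: K = P̄·Hᵀ·S⁻¹ = [-35/2171 -699/2171; 633/2171 -198/2171]
step 0: x' = x̄ + K·y = [-1975/2171, 363/2171]
step 0: P' = (I − K·H)·P̄ = [699/2171 198/2171; 198/2171 699/2171]
step 1: x̄ = F·x = [-6651/2171, 1975/2171]
step 1: P̄ = F·P·Fᵀ + Q = [8882/2171 -1701/2171; -1701/2171 5041/2171]
step 1: y = z − H·x̄ = [-10405/2171, -26466/2171]
step 1: S = H·P̄·Hᵀ + R = [70970/2171 41955/2171; 41955/2171 86451/2171]
step 1: K = P̄·Hᵀ·S⁻¹ = [-2797/134353 -40053/134353; 190443/671765 -10554/134353]
step 1: x' = x̄ + K·y = [90080/134353, 68336/134353]
step 1: P' = (I − K·H)·P̄ = [40053/134353 10554/134353; 10554/134353 208033/671765]
step 2: x̄ = F·x = [133568/134353, -90080/134353]
step 2: P̄ = F·P·Fᵀ + Q = [2673042/671765 -99051/134353; -99051/134353 308759/134353]
step 2: y = z − H·x̄ = [538161/134353, 669410/134353]
step 2: S = H·P̄·Hᵀ + R = [21554022/671765 12476421/671765; 12476421/671765 26072673/671765]
step 2: K = P̄·Hᵀ·S⁻¹ = [-1051/50951 -20006565/67204369; 14437/50951 -5282586/67204369]
step 2: x' = x̄ + K·y = [-38423239/67204369, 4896751/67204369]
step 2: P' = (I − K·H)·P̄ = [20006565/67204369 5282586/67204369; 5282586/67204369 20803265/67204369]

step 0: x' = [-1975/2171, 363/2171], P' = [699/2171 198/2171; 198/2171 699/2171]
step 1: x' = [90080/134353, 68336/134353], P' = [40053/134353 10554/134353; 10554/134353 208033/671765]
step 2: x' = [-38423239/67204369, 4896751/67204369], P' = [20006565/67204369 5282586/67204369; 5282586/67204369 20803265/67204369]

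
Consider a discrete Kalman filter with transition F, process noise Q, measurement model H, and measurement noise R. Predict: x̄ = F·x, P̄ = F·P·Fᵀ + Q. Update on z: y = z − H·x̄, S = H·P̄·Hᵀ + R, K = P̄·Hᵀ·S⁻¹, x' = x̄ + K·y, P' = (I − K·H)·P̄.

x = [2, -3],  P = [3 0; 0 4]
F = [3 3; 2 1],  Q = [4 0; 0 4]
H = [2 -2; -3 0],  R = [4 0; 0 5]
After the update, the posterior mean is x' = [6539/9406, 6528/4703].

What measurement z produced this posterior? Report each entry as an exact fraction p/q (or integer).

x̄ = F·x = [-3, 1]
P̄ = F·P·Fᵀ + Q = [67 30; 30 20]
S = H·P̄·Hᵀ + R = [112 -222; -222 608]
K = P̄·Hᵀ·S⁻¹ = [185/9406 -1521/4703; -1955/4703 -1410/4703]
x' − x̄ = [34757/9406, 1825/4703] = K·y
y = (KᵀK)⁻¹·Kᵀ·(x' − x̄) = [7, -11]
z = y + H·x̄ = [7, -11] + [-8, 9] = [-1, -2]

z = [-1, -2]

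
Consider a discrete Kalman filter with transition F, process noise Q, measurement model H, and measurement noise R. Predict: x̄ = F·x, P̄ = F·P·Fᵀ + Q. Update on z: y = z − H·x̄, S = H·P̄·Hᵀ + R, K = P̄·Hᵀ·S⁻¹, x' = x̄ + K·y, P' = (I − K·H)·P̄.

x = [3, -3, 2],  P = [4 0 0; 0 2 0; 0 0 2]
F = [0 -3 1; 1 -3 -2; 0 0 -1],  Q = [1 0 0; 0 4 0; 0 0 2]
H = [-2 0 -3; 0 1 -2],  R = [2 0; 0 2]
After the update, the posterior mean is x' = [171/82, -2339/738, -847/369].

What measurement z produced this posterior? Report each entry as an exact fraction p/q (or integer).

z = [3, 1]

x̄ = F·x = [11, 8, -2]
P̄ = F·P·Fᵀ + Q = [21 14 -2; 14 34 4; -2 4 4]
S = H·P̄·Hᵀ + R = [98 -24; -24 36]
K = P̄·Hᵀ·S⁻¹ = [-12/41 25/82; -34/123 397/738; -16/123 -73/369]
x' − x̄ = [-731/82, -8243/738, -109/369] = K·y
y = (KᵀK)⁻¹·Kᵀ·(x' − x̄) = [19, -11]
z = y + H·x̄ = [19, -11] + [-16, 12] = [3, 1]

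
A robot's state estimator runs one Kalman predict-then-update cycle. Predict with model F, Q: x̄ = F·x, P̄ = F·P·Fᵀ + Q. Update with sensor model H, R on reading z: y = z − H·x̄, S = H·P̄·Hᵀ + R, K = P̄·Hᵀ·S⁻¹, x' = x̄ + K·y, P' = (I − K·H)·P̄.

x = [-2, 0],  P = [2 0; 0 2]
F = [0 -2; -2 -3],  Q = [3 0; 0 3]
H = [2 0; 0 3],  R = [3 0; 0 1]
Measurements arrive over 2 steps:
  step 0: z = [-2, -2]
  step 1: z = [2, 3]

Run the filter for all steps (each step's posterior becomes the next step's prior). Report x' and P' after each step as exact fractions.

step 0: x' = [-3928/3565, -2291/3565], P' = [2379/3565 18/3565; 18/3565 787/7130]
step 1: x' = [7197322/7233421, 7602221/7233421], P' = [4438299/7233421 14598/7233421; 14598/7233421 790431/7233421]

step 0: x̄ = F·x = [0, 4]
step 0: P̄ = F·P·Fᵀ + Q = [11 12; 12 29]
step 0: y = z − H·x̄ = [-2, -14]
step 0: S = H·P̄·Hᵀ + R = [47 72; 72 262]
step 0: K = P̄·Hᵀ·S⁻¹ = [1586/3565 54/3565; 12/3565 2361/7130]
step 0: x' = x̄ + K·y = [-3928/3565, -2291/3565]
step 0: P' = (I − K·H)·P̄ = [2379/3565 18/3565; 18/3565 787/7130]
step 1: x̄ = F·x = [4582/3565, 14729/3565]
step 1: P̄ = F·P·Fᵀ + Q = [12269/3565 2433/3565; 2433/3565 47937/7130]
step 1: y = z − H·x̄ = [-2034/3565, -33492/3565]
step 1: S = H·P̄·Hᵀ + R = [59771/3565 14598/3565; 14598/3565 438563/7130]
step 1: K = P̄·Hᵀ·S⁻¹ = [2958866/7233421 43794/7233421; 9732/7233421 2371293/7233421]
step 1: x' = x̄ + K·y = [7197322/7233421, 7602221/7233421]
step 1: P' = (I − K·H)·P̄ = [4438299/7233421 14598/7233421; 14598/7233421 790431/7233421]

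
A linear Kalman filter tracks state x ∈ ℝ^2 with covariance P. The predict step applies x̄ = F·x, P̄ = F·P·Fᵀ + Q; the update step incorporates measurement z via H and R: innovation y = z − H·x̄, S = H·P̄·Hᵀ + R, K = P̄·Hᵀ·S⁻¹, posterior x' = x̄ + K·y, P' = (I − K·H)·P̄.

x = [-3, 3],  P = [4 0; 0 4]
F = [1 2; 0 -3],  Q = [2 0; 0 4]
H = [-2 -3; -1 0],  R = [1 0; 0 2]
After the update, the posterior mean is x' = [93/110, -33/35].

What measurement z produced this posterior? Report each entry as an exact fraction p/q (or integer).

x̄ = F·x = [3, -9]
P̄ = F·P·Fᵀ + Q = [22 -24; -24 40]
S = H·P̄·Hᵀ + R = [161 -28; -28 24]
K = P̄·Hᵀ·S⁻¹ = [1/55 -197/220; -12/35 3/5]
x' − x̄ = [-237/110, 282/35] = K·y
y = (KᵀK)⁻¹·Kᵀ·(x' − x̄) = [-20, 2]
z = y + H·x̄ = [-20, 2] + [21, -3] = [1, -1]

z = [1, -1]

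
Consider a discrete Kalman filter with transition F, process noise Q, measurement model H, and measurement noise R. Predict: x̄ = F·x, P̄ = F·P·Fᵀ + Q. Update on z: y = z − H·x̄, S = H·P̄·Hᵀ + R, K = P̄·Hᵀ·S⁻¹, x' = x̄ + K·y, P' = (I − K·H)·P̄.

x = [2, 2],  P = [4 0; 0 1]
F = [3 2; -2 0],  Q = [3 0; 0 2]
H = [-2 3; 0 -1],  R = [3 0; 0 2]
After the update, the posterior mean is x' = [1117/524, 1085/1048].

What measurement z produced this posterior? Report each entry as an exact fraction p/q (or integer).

x̄ = F·x = [10, -4]
P̄ = F·P·Fᵀ + Q = [43 -24; -24 18]
S = H·P̄·Hᵀ + R = [625 -102; -102 20]
K = P̄·Hᵀ·S⁻¹ = [-89/262 -279/524; 51/524 -423/1048]
x' − x̄ = [-4123/524, 5277/1048] = K·y
y = (KᵀK)⁻¹·Kᵀ·(x' − x̄) = [31, -5]
z = y + H·x̄ = [31, -5] + [-32, 4] = [-1, -1]

z = [-1, -1]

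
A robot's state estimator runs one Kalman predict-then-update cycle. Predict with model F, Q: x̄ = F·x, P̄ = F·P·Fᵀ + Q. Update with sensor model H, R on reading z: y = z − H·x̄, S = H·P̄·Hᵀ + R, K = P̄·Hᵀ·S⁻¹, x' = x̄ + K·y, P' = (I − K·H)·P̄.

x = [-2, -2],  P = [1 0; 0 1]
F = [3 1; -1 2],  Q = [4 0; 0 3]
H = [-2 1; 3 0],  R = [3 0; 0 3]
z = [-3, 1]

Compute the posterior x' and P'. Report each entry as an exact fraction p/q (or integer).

x̄ = F·x = [-8, -2]
P̄ = F·P·Fᵀ + Q = [14 -1; -1 8]
y = z − H·x̄ = [-17, 25]
S = H·P̄·Hᵀ + R = [71 -87; -87 129]
K = P̄·Hᵀ·S⁻¹ = [-29/530 153/530; 343/530 219/530]
x' = x̄ + K·y = [39/265, -708/265]
P' = (I − K·H)·P̄ = [153/530 219/530; 219/530 1467/530]

x' = [39/265, -708/265]
P' = [153/530 219/530; 219/530 1467/530]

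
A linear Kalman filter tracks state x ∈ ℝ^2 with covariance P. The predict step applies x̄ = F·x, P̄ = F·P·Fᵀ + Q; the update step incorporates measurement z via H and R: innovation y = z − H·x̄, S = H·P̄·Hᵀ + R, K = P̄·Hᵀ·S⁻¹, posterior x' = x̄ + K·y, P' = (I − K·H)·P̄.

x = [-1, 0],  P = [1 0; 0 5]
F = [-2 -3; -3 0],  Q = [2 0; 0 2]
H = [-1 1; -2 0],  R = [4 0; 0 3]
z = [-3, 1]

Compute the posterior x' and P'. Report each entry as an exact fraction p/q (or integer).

x̄ = F·x = [2, 3]
P̄ = F·P·Fᵀ + Q = [51 6; 6 11]
y = z − H·x̄ = [-4, 5]
S = H·P̄·Hᵀ + R = [54 90; 90 207]
K = P̄·Hᵀ·S⁻¹ = [-5/114 -9/19; 235/342 -61/171]
x' = x̄ + K·y = [-11/57, -262/171]
P' = (I − K·H)·P̄ = [27/38 61/114; 61/114 1123/342]

x' = [-11/57, -262/171]
P' = [27/38 61/114; 61/114 1123/342]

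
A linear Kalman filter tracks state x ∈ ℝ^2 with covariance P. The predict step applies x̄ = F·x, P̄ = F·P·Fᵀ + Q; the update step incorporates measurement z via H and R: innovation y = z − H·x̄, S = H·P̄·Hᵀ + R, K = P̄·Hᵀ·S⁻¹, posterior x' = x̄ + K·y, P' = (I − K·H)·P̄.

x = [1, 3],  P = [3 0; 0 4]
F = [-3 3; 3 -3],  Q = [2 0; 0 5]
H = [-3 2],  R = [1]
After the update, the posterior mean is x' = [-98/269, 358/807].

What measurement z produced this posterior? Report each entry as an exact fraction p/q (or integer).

x̄ = F·x = [6, -6]
P̄ = F·P·Fᵀ + Q = [65 -63; -63 68]
S = H·P̄·Hᵀ + R = [1614]
K = P̄·Hᵀ·S⁻¹ = [-107/538; 325/1614]
x' − x̄ = [-1712/269, 5200/807] = K·y
y = (KᵀK)⁻¹·Kᵀ·(x' − x̄) = [32]
z = y + H·x̄ = [32] + [-30] = [2]

z = [2]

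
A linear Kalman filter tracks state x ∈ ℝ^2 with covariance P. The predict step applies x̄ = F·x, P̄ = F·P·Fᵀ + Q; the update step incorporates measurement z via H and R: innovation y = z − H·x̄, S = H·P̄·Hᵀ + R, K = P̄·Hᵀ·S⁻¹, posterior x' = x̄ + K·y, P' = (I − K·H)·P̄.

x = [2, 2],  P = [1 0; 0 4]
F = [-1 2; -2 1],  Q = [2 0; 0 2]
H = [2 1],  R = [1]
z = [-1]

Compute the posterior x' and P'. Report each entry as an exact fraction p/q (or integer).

x' = [110/127, -344/127]
P' = [109/127 -170/127; -170/127 370/127]

x̄ = F·x = [2, -2]
P̄ = F·P·Fᵀ + Q = [19 10; 10 10]
y = z − H·x̄ = [-3]
S = H·P̄·Hᵀ + R = [127]
K = P̄·Hᵀ·S⁻¹ = [48/127; 30/127]
x' = x̄ + K·y = [110/127, -344/127]
P' = (I − K·H)·P̄ = [109/127 -170/127; -170/127 370/127]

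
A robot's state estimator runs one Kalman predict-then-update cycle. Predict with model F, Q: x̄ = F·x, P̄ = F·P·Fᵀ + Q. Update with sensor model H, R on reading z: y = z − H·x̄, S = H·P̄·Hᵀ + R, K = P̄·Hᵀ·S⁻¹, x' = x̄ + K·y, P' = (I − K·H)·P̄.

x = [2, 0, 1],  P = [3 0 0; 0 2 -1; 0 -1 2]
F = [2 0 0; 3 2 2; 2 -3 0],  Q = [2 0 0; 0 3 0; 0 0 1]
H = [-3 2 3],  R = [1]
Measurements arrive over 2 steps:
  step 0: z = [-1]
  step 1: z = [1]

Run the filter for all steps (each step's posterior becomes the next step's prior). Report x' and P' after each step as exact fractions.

step 0: x̄ = F·x = [4, 8, 4]
step 0: P̄ = F·P·Fᵀ + Q = [14 18 12; 18 38 12; 12 12 31]
step 0: y = z − H·x̄ = [-17]
step 0: S = H·P̄·Hᵀ + R = [270]
step 0: K = P̄·Hᵀ·S⁻¹ = [1/9; 29/135; 3/10]
step 0: x' = x̄ + K·y = [19/9, 587/135, -11/10]
step 0: P' = (I − K·H)·P̄ = [32/3 104/9 3; 104/9 3448/135 -27/5; 3 -27/5 67/10]
step 1: x̄ = F·x = [38/9, 1732/135, -397/45]
step 1: P̄ = F·P·Fᵀ + Q = [134/3 1100/9 -80/3; 1100/9 48523/135 -4618/45; -80/3 -4618/45 2023/15]
step 1: y = z − H·x̄ = [1954/135]
step 1: S = H·P̄·Hᵀ + R = [112912/135]
step 1: K = P̄·Hᵀ·S⁻¹ = [2055/56456; 374/7057; 37713/112912]
step 1: x' = x̄ + K·y = [134057/28228, 95952/7057, -225137/56456]
step 1: P' = (I − K·H)·P̄ = [1229569/28228 851136/7057 -2079569/56456; 851136/7057 2519917/7057 -828684/7057; -2079569/56456 -828684/7057 4692729/112912]

step 0: x' = [19/9, 587/135, -11/10], P' = [32/3 104/9 3; 104/9 3448/135 -27/5; 3 -27/5 67/10]
step 1: x' = [134057/28228, 95952/7057, -225137/56456], P' = [1229569/28228 851136/7057 -2079569/56456; 851136/7057 2519917/7057 -828684/7057; -2079569/56456 -828684/7057 4692729/112912]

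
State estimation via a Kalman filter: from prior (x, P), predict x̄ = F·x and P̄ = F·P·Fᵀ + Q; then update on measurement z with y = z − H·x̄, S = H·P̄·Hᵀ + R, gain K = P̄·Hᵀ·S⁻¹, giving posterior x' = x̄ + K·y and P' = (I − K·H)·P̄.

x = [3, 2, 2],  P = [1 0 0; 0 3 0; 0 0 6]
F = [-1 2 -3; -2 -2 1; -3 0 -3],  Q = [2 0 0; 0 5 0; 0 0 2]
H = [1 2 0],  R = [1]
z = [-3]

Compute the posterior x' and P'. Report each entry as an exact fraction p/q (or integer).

x̄ = F·x = [-5, -8, -15]
P̄ = F·P·Fᵀ + Q = [69 -28 57; -28 27 -12; 57 -12 65]
y = z − H·x̄ = [18]
S = H·P̄·Hᵀ + R = [66]
K = P̄·Hᵀ·S⁻¹ = [13/66; 13/33; 1/2]
x' = x̄ + K·y = [-16/11, -10/11, -6]
P' = (I − K·H)·P̄ = [4385/66 -1093/33 101/2; -1093/33 553/33 -25; 101/2 -25 97/2]

x' = [-16/11, -10/11, -6]
P' = [4385/66 -1093/33 101/2; -1093/33 553/33 -25; 101/2 -25 97/2]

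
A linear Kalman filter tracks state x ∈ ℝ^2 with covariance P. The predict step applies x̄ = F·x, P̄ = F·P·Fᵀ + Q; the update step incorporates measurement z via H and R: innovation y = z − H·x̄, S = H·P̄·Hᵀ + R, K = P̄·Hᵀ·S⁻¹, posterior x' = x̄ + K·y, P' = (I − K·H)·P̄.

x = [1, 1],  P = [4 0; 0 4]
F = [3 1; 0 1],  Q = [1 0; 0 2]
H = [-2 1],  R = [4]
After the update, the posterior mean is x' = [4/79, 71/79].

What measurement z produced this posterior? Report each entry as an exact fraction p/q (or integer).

x̄ = F·x = [4, 1]
P̄ = F·P·Fᵀ + Q = [41 4; 4 6]
S = H·P̄·Hᵀ + R = [158]
K = P̄·Hᵀ·S⁻¹ = [-39/79; -1/79]
x' − x̄ = [-312/79, -8/79] = K·y
y = (KᵀK)⁻¹·Kᵀ·(x' − x̄) = [8]
z = y + H·x̄ = [8] + [-7] = [1]

z = [1]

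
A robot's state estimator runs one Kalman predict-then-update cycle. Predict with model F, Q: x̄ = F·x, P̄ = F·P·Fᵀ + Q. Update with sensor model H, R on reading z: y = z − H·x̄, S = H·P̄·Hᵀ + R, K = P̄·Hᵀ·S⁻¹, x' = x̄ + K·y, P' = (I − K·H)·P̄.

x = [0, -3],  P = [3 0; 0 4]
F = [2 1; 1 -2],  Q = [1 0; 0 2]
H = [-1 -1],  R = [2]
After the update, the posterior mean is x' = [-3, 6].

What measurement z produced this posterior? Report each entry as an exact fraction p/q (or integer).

z = [-3]

x̄ = F·x = [-3, 6]
P̄ = F·P·Fᵀ + Q = [17 -2; -2 21]
S = H·P̄·Hᵀ + R = [36]
K = P̄·Hᵀ·S⁻¹ = [-5/12; -19/36]
x' − x̄ = [0, 0] = K·y
y = (KᵀK)⁻¹·Kᵀ·(x' − x̄) = [0]
z = y + H·x̄ = [0] + [-3] = [-3]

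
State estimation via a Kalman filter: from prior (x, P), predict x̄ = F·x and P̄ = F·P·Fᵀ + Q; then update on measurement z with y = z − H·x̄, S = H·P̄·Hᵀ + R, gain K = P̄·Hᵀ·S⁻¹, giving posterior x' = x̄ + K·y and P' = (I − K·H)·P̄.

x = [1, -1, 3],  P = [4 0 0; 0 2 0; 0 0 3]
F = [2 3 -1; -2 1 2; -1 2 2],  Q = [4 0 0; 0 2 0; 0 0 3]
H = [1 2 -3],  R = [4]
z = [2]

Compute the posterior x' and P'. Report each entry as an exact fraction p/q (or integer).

x' = [-169/76, 3/19, -87/76]
P' = [2891/76 -214/19 373/76; -214/19 464/19 246/19; 373/76 246/19 827/76]

x̄ = F·x = [-4, 3, 3]
P̄ = F·P·Fᵀ + Q = [41 -16 -2; -16 32 24; -2 24 27]
y = z − H·x̄ = [9]
S = H·P̄·Hᵀ + R = [76]
K = P̄·Hᵀ·S⁻¹ = [15/76; -6/19; -35/76]
x' = x̄ + K·y = [-169/76, 3/19, -87/76]
P' = (I − K·H)·P̄ = [2891/76 -214/19 373/76; -214/19 464/19 246/19; 373/76 246/19 827/76]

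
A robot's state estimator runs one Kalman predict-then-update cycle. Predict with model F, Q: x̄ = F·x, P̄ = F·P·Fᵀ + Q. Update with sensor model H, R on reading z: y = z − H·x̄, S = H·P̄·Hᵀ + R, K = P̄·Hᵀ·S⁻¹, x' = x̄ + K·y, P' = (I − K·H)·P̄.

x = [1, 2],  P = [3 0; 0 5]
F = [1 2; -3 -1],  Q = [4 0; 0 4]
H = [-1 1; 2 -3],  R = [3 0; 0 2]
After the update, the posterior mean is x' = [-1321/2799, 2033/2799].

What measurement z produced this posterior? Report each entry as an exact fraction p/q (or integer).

z = [2, -3]

x̄ = F·x = [5, -5]
P̄ = F·P·Fᵀ + Q = [27 -19; -19 36]
S = H·P̄·Hᵀ + R = [104 -257; -257 662]
K = P̄·Hᵀ·S⁻¹ = [-1925/2799 -278/2799; -1112/2799 -1049/2799]
x' − x̄ = [-15316/2799, 16028/2799] = K·y
y = (KᵀK)⁻¹·Kᵀ·(x' − x̄) = [12, -28]
z = y + H·x̄ = [12, -28] + [-10, 25] = [2, -3]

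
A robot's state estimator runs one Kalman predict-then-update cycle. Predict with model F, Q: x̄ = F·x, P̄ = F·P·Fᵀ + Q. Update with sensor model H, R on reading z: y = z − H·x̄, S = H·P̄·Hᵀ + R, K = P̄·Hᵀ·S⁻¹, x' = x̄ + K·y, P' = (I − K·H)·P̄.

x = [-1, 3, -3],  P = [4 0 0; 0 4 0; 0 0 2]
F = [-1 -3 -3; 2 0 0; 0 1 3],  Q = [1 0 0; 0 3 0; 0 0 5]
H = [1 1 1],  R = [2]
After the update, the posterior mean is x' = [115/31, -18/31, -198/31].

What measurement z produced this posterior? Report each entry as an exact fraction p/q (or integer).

z = [-3]

x̄ = F·x = [1, -2, -6]
P̄ = F·P·Fᵀ + Q = [59 -8 -30; -8 19 0; -30 0 27]
S = H·P̄·Hᵀ + R = [31]
K = P̄·Hᵀ·S⁻¹ = [21/31; 11/31; -3/31]
x' − x̄ = [84/31, 44/31, -12/31] = K·y
y = (KᵀK)⁻¹·Kᵀ·(x' − x̄) = [4]
z = y + H·x̄ = [4] + [-7] = [-3]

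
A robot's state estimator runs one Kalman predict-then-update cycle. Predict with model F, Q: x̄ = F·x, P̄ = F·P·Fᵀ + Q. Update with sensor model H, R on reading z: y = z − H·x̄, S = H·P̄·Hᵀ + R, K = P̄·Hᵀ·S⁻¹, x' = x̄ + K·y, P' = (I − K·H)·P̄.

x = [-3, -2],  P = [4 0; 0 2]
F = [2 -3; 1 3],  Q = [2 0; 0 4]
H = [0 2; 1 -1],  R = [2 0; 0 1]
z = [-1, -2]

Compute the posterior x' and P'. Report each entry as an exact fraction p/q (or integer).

x̄ = F·x = [0, -9]
P̄ = F·P·Fᵀ + Q = [36 -10; -10 26]
y = z − H·x̄ = [17, -11]
S = H·P̄·Hᵀ + R = [106 -72; -72 83]
K = P̄·Hᵀ·S⁻¹ = [826/1807 1718/1807; 862/1807 -36/1807]
x' = x̄ + K·y = [-4856/1807, -1213/1807]
P' = (I − K·H)·P̄ = [2544/1807 826/1807; 826/1807 862/1807]

x' = [-4856/1807, -1213/1807]
P' = [2544/1807 826/1807; 826/1807 862/1807]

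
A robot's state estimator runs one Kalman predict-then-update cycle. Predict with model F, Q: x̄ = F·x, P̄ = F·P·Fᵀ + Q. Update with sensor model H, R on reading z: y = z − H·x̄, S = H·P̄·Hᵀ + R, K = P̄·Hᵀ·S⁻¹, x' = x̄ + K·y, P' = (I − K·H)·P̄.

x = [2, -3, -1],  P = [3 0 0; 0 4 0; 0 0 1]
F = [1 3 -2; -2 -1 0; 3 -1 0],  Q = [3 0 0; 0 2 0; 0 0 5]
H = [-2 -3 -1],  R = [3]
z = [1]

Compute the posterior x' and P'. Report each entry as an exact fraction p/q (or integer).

x' = [-260/73, -61/73, 621/73]
P' = [2133/73 -1454/73 201/73; -1454/73 1298/73 -974/73; 201/73 -974/73 2484/73]

x̄ = F·x = [-5, -1, 9]
P̄ = F·P·Fᵀ + Q = [46 -18 -3; -18 18 -14; -3 -14 36]
y = z − H·x̄ = [-3]
S = H·P̄·Hᵀ + R = [73]
K = P̄·Hᵀ·S⁻¹ = [-35/73; -4/73; 12/73]
x' = x̄ + K·y = [-260/73, -61/73, 621/73]
P' = (I − K·H)·P̄ = [2133/73 -1454/73 201/73; -1454/73 1298/73 -974/73; 201/73 -974/73 2484/73]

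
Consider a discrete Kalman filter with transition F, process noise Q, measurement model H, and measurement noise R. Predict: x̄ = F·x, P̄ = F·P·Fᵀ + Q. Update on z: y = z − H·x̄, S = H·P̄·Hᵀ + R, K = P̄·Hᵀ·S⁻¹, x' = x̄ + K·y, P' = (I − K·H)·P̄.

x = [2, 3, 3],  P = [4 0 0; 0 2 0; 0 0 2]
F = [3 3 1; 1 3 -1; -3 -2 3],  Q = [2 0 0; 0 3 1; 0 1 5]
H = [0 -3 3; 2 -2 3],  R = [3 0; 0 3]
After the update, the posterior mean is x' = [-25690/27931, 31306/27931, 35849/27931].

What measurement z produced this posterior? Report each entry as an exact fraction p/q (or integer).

z = [1, -1]

x̄ = F·x = [18, 8, -3]
P̄ = F·P·Fᵀ + Q = [58 28 -42; 28 27 -29; -42 -29 67]
S = H·P̄·Hᵀ + R = [1371 780; 780 566]
K = P̄·Hᵀ·S⁻¹ = [-11230/27931 12219/27931; -4798/27931 4835/55862; 4418/27931 5095/55862]
x' − x̄ = [-528448/27931, -192142/27931, 119642/27931] = K·y
y = (KᵀK)⁻¹·Kᵀ·(x' − x̄) = [34, -12]
z = y + H·x̄ = [34, -12] + [-33, 11] = [1, -1]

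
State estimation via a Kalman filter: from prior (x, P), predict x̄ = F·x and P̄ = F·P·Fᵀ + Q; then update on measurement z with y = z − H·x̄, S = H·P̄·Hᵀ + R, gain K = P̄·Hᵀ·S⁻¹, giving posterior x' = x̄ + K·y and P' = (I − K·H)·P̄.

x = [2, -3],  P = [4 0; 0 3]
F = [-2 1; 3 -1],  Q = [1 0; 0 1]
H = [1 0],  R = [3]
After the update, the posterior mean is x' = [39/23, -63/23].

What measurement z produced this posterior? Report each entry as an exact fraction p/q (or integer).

x̄ = F·x = [-7, 9]
P̄ = F·P·Fᵀ + Q = [20 -27; -27 40]
S = H·P̄·Hᵀ + R = [23]
K = P̄·Hᵀ·S⁻¹ = [20/23; -27/23]
x' − x̄ = [200/23, -270/23] = K·y
y = (KᵀK)⁻¹·Kᵀ·(x' − x̄) = [10]
z = y + H·x̄ = [10] + [-7] = [3]

z = [3]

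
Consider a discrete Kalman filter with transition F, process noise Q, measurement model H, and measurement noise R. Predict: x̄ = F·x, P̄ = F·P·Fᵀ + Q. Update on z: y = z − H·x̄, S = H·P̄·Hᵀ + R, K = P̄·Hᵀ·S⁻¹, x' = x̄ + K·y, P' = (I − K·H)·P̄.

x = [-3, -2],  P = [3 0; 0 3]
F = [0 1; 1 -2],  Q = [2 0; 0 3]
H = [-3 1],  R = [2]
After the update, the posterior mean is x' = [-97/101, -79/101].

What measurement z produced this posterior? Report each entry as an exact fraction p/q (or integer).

z = [2]

x̄ = F·x = [-2, 1]
P̄ = F·P·Fᵀ + Q = [5 -6; -6 18]
S = H·P̄·Hᵀ + R = [101]
K = P̄·Hᵀ·S⁻¹ = [-21/101; 36/101]
x' − x̄ = [105/101, -180/101] = K·y
y = (KᵀK)⁻¹·Kᵀ·(x' − x̄) = [-5]
z = y + H·x̄ = [-5] + [7] = [2]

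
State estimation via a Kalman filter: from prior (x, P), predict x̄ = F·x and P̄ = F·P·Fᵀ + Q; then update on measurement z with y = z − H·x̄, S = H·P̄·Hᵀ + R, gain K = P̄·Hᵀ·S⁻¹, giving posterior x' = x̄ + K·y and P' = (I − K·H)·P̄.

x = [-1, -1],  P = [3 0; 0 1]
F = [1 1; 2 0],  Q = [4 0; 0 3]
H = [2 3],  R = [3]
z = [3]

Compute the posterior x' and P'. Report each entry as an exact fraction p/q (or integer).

x' = [-21/121, 257/242]
P' = [390/121 -243/121; -243/121 381/242]

x̄ = F·x = [-2, -2]
P̄ = F·P·Fᵀ + Q = [8 6; 6 15]
y = z − H·x̄ = [13]
S = H·P̄·Hᵀ + R = [242]
K = P̄·Hᵀ·S⁻¹ = [17/121; 57/242]
x' = x̄ + K·y = [-21/121, 257/242]
P' = (I − K·H)·P̄ = [390/121 -243/121; -243/121 381/242]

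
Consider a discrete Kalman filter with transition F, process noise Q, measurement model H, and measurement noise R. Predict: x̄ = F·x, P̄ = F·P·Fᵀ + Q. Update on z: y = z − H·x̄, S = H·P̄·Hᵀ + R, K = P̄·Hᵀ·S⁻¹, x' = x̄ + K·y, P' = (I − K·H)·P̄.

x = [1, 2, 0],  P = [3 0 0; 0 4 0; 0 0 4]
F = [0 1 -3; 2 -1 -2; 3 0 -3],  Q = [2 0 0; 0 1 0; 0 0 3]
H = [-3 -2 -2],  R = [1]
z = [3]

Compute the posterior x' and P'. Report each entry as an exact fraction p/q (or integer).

x' = [-4/1783, -3150/1783, 489/1783]
P' = [18242/1783 -14320/1783 -12924/1783; -14320/1783 14739/1783 6846/1783; -12924/1783 6846/1783 12702/1783]

x̄ = F·x = [2, 0, 3]
P̄ = F·P·Fᵀ + Q = [42 20 36; 20 33 42; 36 42 66]
y = z − H·x̄ = [15]
S = H·P̄·Hᵀ + R = [1783]
K = P̄·Hᵀ·S⁻¹ = [-238/1783; -210/1783; -324/1783]
x' = x̄ + K·y = [-4/1783, -3150/1783, 489/1783]
P' = (I − K·H)·P̄ = [18242/1783 -14320/1783 -12924/1783; -14320/1783 14739/1783 6846/1783; -12924/1783 6846/1783 12702/1783]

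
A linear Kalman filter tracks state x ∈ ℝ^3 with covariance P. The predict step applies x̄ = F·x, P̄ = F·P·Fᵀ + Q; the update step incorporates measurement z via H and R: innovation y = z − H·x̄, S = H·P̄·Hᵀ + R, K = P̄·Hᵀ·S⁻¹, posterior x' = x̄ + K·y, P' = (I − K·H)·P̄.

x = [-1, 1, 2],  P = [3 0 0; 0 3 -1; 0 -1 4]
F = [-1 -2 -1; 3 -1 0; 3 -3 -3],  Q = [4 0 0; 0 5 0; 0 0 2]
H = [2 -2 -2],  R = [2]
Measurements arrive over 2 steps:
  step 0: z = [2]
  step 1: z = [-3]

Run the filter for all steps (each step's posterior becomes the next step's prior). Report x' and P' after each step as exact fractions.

step 0: x̄ = F·x = [-3, -4, -12]
step 0: P̄ = F·P·Fᵀ + Q = [19 -4 12; -4 35 33; 12 33 74]
step 0: y = z − H·x̄ = [-24]
step 0: S = H·P̄·Hᵀ + R = [714]
step 0: K = P̄·Hᵀ·S⁻¹ = [11/357; -24/119; -95/357]
step 0: x' = x̄ + K·y = [-445/119, 100/119, -668/119]
step 0: P' = (I − K·H)·P̄ = [6541/357 52/119 6374/357; 52/119 709/119 -633/119; 6374/357 -633/119 8368/357]
step 1: x̄ = F·x = [913/119, -205/17, 369/119]
step 1: P̄ = F·P·Fᵀ + Q = [10207/119 -1770/17 228/119; -1770/17 2945/17 15/17; 228/119 15/17 772/119]
step 1: y = z − H·x̄ = [-4315/119]
step 1: S = H·P̄·Hᵀ + R = [224750/119]
step 1: K = P̄·Hᵀ·S⁻¹ = [22369/112375; -6622/22475; -649/112375]
step 1: x' = x̄ + K·y = [10212/22475, -6181/4495, 74398/22475]
step 1: P' = (I − K·H)·P̄ = [1229137/112375 149494/22475 459298/112375; 149494/22475 41703/4495 -52399/22475; 459298/112375 -52399/22475 721942/112375]

step 0: x' = [-445/119, 100/119, -668/119], P' = [6541/357 52/119 6374/357; 52/119 709/119 -633/119; 6374/357 -633/119 8368/357]
step 1: x' = [10212/22475, -6181/4495, 74398/22475], P' = [1229137/112375 149494/22475 459298/112375; 149494/22475 41703/4495 -52399/22475; 459298/112375 -52399/22475 721942/112375]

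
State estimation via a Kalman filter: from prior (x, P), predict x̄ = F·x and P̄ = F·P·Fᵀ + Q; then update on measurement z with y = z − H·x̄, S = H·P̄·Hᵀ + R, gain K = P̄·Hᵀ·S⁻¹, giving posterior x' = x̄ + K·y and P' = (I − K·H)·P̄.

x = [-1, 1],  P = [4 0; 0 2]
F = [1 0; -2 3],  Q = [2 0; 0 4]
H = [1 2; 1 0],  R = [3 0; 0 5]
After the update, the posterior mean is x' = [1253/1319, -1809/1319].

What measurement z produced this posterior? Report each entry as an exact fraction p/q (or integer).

z = [-2, 2]

x̄ = F·x = [-1, 5]
P̄ = F·P·Fᵀ + Q = [6 -8; -8 38]
S = H·P̄·Hᵀ + R = [129 -10; -10 11]
K = P̄·Hᵀ·S⁻¹ = [-50/1319 674/1319; 668/1319 -352/1319]
x' − x̄ = [2572/1319, -8404/1319] = K·y
y = (KᵀK)⁻¹·Kᵀ·(x' − x̄) = [-11, 3]
z = y + H·x̄ = [-11, 3] + [9, -1] = [-2, 2]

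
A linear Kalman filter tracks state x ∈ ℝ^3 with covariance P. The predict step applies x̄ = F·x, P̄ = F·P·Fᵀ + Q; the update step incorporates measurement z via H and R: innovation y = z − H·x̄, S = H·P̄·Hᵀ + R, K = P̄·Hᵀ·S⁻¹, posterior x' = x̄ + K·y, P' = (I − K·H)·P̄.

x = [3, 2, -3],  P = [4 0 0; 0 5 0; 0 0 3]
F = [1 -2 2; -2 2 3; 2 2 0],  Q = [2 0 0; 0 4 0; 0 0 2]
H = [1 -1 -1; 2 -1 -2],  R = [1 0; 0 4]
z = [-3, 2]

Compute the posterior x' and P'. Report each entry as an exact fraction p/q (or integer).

x' = [13713/7811, 34308/7811, -3306/7811]
P' = [106818/7811 16820/7811 92368/7811; 16820/7811 52300/7811 -22148/7811; 92368/7811 -22148/7811 110838/7811]

x̄ = F·x = [-7, -11, 10]
P̄ = F·P·Fᵀ + Q = [38 -10 -12; -10 67 4; -12 4 38]
y = z − H·x̄ = [3, 25]
S = H·P̄·Hᵀ + R = [196 309; 309 527]
K = P̄·Hᵀ·S⁻¹ = [-2370/7811 3020/7811; -13332/7811 6409/7811; 3678/7811 -3698/7811]
x' = x̄ + K·y = [13713/7811, 34308/7811, -3306/7811]
P' = (I − K·H)·P̄ = [106818/7811 16820/7811 92368/7811; 16820/7811 52300/7811 -22148/7811; 92368/7811 -22148/7811 110838/7811]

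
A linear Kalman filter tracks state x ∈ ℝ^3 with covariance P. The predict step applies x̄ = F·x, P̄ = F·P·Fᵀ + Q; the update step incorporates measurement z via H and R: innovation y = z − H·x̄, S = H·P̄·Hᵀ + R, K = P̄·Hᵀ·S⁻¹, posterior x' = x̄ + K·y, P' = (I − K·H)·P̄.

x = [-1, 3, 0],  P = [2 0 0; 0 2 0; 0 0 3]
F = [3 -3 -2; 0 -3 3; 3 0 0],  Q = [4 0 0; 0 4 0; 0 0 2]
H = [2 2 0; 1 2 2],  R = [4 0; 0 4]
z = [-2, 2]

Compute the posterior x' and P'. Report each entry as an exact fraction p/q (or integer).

x̄ = F·x = [-12, -9, -3]
P̄ = F·P·Fᵀ + Q = [52 0 18; 0 49 0; 18 0 20]
y = z − H·x̄ = [40, 38]
S = H·P̄·Hᵀ + R = [408 372; 372 404]
K = P̄·Hᵀ·S⁻¹ = [20/57 -2/19; 196/1653 147/1102; -293/1102 214/551]
x' = x̄ + K·y = [-112/57, 1342/1653, 619/551]
P' = (I − K·H)·P̄ = [1412/57 -1372/57 218/19; -1372/57 40180/1653 -6615/551; 218/19 -6615/551 3882/551]

x' = [-112/57, 1342/1653, 619/551]
P' = [1412/57 -1372/57 218/19; -1372/57 40180/1653 -6615/551; 218/19 -6615/551 3882/551]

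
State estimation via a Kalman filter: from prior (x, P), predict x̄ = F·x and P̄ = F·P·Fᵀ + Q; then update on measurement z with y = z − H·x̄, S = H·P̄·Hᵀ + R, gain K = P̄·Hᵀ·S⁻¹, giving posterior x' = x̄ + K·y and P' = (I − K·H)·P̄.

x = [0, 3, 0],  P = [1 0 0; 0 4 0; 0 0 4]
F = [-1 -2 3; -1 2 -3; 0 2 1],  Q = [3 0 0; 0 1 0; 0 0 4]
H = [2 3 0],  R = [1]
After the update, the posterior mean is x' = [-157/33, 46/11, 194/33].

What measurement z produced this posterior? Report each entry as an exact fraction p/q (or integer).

z = [3]

x̄ = F·x = [-6, 6, 6]
P̄ = F·P·Fᵀ + Q = [56 -51 -4; -51 54 4; -4 4 24]
S = H·P̄·Hᵀ + R = [99]
K = P̄·Hᵀ·S⁻¹ = [-41/99; 20/33; 4/99]
x' − x̄ = [41/33, -20/11, -4/33] = K·y
y = (KᵀK)⁻¹·Kᵀ·(x' − x̄) = [-3]
z = y + H·x̄ = [-3] + [6] = [3]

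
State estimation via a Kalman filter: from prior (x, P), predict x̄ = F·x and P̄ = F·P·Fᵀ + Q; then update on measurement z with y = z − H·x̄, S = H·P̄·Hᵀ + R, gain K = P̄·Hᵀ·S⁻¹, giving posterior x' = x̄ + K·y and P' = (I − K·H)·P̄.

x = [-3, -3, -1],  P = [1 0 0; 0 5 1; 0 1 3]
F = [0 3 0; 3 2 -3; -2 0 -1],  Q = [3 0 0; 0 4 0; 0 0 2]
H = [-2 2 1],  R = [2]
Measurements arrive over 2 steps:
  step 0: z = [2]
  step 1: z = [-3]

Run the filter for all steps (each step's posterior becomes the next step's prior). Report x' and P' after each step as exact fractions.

step 0: x' = [-748/81, -2861/243, 1718/243], P' = [935/27 2746/81 80/81; 2746/81 8639/243 -692/243; 80/81 -692/243 1898/243]
step 1: x' = [-61239/52675, -22091/7525, 2844/10535], P' = [9580944/52675 1933236/7525 -1568664/10535; 1933236/7525 394459/1075 -327696/1505; -1568664/10535 -327696/1505 289300/2107]

step 0: x̄ = F·x = [-9, -12, 7]
step 0: P̄ = F·P·Fᵀ + Q = [48 21 -3; 21 48 1; -3 1 9]
step 0: y = z − H·x̄ = [1]
step 0: S = H·P̄·Hᵀ + R = [243]
step 0: K = P̄·Hᵀ·S⁻¹ = [-19/81; 55/243; 17/243]
step 0: x' = x̄ + K·y = [-748/81, -2861/243, 1718/243]
step 0: P' = (I − K·H)·P̄ = [935/27 2746/81 80/81; 2746/81 8639/243 -692/243; 80/81 -692/243 1898/243]
step 1: x̄ = F·x = [-2861/81, -17608/243, 2770/243]
step 1: P̄ = F·P·Fᵀ + Q = [8720/27 44068/81 -15784/81; 44068/81 231185/243 -75644/243; -15784/81 -75644/243 37004/243]
step 1: y = z − H·x̄ = [14551/243]
step 1: S = H·P̄·Hᵀ + R = [105350/243]
step 1: K = P̄·Hᵀ·S⁻¹ = [30048/52675; 8737/7525; -1958/10535]
step 1: x' = x̄ + K·y = [-61239/52675, -22091/7525, 2844/10535]
step 1: P' = (I − K·H)·P̄ = [9580944/52675 1933236/7525 -1568664/10535; 1933236/7525 394459/1075 -327696/1505; -1568664/10535 -327696/1505 289300/2107]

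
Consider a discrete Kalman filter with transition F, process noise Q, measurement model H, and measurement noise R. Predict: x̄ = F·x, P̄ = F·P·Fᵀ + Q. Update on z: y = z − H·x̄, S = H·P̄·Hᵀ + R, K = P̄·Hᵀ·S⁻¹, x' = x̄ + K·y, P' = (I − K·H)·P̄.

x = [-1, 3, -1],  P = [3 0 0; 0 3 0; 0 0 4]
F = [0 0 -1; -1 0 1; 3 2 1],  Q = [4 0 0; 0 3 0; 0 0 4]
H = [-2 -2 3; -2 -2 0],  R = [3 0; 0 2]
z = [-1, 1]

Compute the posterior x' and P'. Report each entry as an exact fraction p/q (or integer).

x̄ = F·x = [1, 0, 2]
P̄ = F·P·Fᵀ + Q = [8 -4 -4; -4 10 -5; -4 -5 47]
y = z − H·x̄ = [-5, 3]
S = H·P̄·Hᵀ + R = [574 94; 94 42]
K = P̄·Hᵀ·S⁻¹ = [-11/1909 -339/1909; -3/7636 -2175/7636; 2493/7636 -2307/7636]
x' = x̄ + K·y = [947/1909, -3255/3818, -2057/3818]
P' = (I − K·H)·P̄ = [12340/1909 -12001/1909 215/1909; -12001/1909 50179/7636 1447/7636; 215/1909 1447/7636 4031/7636]

x' = [947/1909, -3255/3818, -2057/3818]
P' = [12340/1909 -12001/1909 215/1909; -12001/1909 50179/7636 1447/7636; 215/1909 1447/7636 4031/7636]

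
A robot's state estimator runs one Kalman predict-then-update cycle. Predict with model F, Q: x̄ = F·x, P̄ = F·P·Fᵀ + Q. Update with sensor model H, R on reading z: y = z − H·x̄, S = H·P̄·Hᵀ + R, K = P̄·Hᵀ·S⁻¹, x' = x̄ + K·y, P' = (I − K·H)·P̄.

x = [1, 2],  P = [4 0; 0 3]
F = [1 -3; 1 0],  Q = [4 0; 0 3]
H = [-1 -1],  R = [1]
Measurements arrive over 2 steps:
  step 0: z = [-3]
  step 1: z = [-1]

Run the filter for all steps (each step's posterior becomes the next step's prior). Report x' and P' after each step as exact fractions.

step 0: x' = [6/17, 128/51], P' = [88/17 -75/17; -75/17 236/51]
step 1: x' = [-2313/2096, 1069/524], P' = [6295/2096 -1167/524; -1167/524 320/131]

step 0: x̄ = F·x = [-5, 1]
step 0: P̄ = F·P·Fᵀ + Q = [35 4; 4 7]
step 0: y = z − H·x̄ = [-7]
step 0: S = H·P̄·Hᵀ + R = [51]
step 0: K = P̄·Hᵀ·S⁻¹ = [-13/17; -11/51]
step 0: x' = x̄ + K·y = [6/17, 128/51]
step 0: P' = (I − K·H)·P̄ = [88/17 -75/17; -75/17 236/51]
step 1: x̄ = F·x = [-122/17, 6/17]
step 1: P̄ = F·P·Fᵀ + Q = [1314/17 313/17; 313/17 139/17]
step 1: y = z − H·x̄ = [-133/17]
step 1: S = H·P̄·Hᵀ + R = [2096/17]
step 1: K = P̄·Hᵀ·S⁻¹ = [-1627/2096; -113/524]
step 1: x' = x̄ + K·y = [-2313/2096, 1069/524]
step 1: P' = (I − K·H)·P̄ = [6295/2096 -1167/524; -1167/524 320/131]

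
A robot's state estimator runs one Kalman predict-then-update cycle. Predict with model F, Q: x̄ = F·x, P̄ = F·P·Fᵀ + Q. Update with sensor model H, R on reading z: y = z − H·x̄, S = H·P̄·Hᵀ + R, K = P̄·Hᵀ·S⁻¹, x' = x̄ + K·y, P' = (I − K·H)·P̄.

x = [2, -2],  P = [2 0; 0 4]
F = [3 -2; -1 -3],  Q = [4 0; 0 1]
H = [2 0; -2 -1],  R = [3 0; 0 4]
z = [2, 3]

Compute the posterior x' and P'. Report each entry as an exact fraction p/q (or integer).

x̄ = F·x = [10, 4]
P̄ = F·P·Fᵀ + Q = [38 18; 18 39]
y = z − H·x̄ = [-18, 27]
S = H·P̄·Hᵀ + R = [155 -188; -188 267]
K = P̄·Hᵀ·S⁻¹ = [2620/6041 -282/6041; -4488/6041 -4857/6041]
x' = x̄ + K·y = [5636/6041, -26191/6041]
P' = (I − K·H)·P̄ = [3930/6041 -6732/6041; -6732/6041 32892/6041]

x' = [5636/6041, -26191/6041]
P' = [3930/6041 -6732/6041; -6732/6041 32892/6041]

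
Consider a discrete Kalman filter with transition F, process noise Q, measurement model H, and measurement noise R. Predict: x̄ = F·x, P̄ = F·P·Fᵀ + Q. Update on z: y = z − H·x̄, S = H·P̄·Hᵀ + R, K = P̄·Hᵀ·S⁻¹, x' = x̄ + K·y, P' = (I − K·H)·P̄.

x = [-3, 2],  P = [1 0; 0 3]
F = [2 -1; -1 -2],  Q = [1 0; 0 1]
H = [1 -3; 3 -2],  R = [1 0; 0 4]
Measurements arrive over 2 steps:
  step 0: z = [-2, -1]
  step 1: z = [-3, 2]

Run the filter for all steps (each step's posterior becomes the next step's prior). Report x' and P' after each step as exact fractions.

step 0: x̄ = F·x = [-8, -1]
step 0: P̄ = F·P·Fᵀ + Q = [8 4; 4 14]
step 0: y = z − H·x̄ = [3, 21]
step 0: S = H·P̄·Hᵀ + R = [111 64; 64 84]
step 0: K = P̄·Hᵀ·S⁻¹ = [-340/1307 508/1307; -542/1307 164/1307]
step 0: x' = x̄ + K·y = [-808/1307, 511/1307]
step 0: P' = (I − K·H)·P̄ = [968/1307 436/1307; 436/1307 326/1307]
step 1: x̄ = F·x = [-2127/1307, -214/1307]
step 1: P̄ = F·P·Fᵀ + Q = [3761/1307 -2592/1307; -2592/1307 5323/1307]
step 1: y = z − H·x̄ = [-2436/1307, 8567/1307]
step 1: S = H·P̄·Hᵀ + R = [68527/1307 71733/1307; 71733/1307 91473/1307]
step 1: K = P̄·Hᵀ·S⁻¹ = [-16055/143171 38364/143171; -95987/286342 52817/859026]
step 1: x' = x̄ + K·y = [48393/143171, 742253/859026]
step 1: P' = (I − K·H)·P̄ = [70354/143171 28803/143171; 28803/143171 153593/859026]

step 0: x' = [-808/1307, 511/1307], P' = [968/1307 436/1307; 436/1307 326/1307]
step 1: x' = [48393/143171, 742253/859026], P' = [70354/143171 28803/143171; 28803/143171 153593/859026]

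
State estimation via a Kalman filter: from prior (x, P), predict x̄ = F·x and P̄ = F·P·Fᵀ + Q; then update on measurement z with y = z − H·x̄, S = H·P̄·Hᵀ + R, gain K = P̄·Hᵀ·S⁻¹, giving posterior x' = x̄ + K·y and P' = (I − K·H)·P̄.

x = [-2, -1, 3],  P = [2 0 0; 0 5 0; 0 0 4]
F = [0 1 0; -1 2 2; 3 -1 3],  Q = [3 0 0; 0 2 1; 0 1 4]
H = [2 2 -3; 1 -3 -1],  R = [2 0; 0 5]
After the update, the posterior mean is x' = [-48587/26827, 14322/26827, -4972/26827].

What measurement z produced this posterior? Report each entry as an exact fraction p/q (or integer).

z = [-2, -3]

x̄ = F·x = [-1, 6, 4]
P̄ = F·P·Fᵀ + Q = [8 10 -5; 10 40 9; -5 9 63]
S = H·P̄·Hᵀ + R = [793 13; 13 440]
K = P̄·Hᵀ·S⁻¹ = [22661/348751 -1088/26827; 33667/348751 -7332/26827; -78405/348751 -5614/26827]
x' − x̄ = [-21760/26827, -146640/26827, -112280/26827] = K·y
y = (KᵀK)⁻¹·Kᵀ·(x' − x̄) = [0, 20]
z = y + H·x̄ = [0, 20] + [-2, -23] = [-2, -3]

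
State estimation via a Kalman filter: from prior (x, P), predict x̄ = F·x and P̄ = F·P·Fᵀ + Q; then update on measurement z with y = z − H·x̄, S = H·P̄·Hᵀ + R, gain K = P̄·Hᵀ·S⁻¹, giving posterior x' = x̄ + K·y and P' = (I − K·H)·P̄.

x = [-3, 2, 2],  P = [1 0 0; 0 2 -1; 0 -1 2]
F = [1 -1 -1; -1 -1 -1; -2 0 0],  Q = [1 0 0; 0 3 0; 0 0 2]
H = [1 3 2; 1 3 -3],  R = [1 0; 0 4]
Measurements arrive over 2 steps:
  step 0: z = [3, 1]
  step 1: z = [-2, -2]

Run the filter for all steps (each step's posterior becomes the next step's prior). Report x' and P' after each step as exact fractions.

step 0: x' = [-10173/3238, 15805/9714, 3211/4857], P' = [7367/3238 -2227/3238 -173/1619; -2227/3238 3049/9714 -131/4857; -173/1619 -131/4857 932/4857]
step 1: x' = [-14133067/7328213, -628006/7328213, 942891/7328213], P' = [28339183/14656426 -8719863/14656426 -865095/7328213; -8719863/14656426 4231671/14656426 -172017/7328213; -865095/7328213 -172017/7328213 1425974/7328213]

step 0: x̄ = F·x = [-7, -1, 6]
step 0: P̄ = F·P·Fᵀ + Q = [4 1 -2; 1 6 2; -2 2 6]
step 0: y = z − H·x̄ = [1, 29]
step 0: S = H·P̄·Hᵀ + R = [105 24; 24 98]
step 0: K = P̄·Hᵀ·S⁻¹ = [-3/1619 431/3238; 971/4857 271/3238; 952/4857 -309/1619]
step 0: x' = x̄ + K·y = [-10173/3238, 15805/9714, 3211/4857]
step 0: P' = (I − K·H)·P̄ = [7367/3238 -2227/3238 -173/1619; -2227/3238 3049/9714 -131/4857; -173/1619 -131/4857 932/4857]
step 1: x̄ = F·x = [-8791/1619, 1382/1619, 10173/1619]
step 1: P̄ = F·P·Fᵀ + Q = [8607/1619 -2952/1619 -9940/1619; -2952/1619 6699/1619 4794/1619; -9940/1619 4794/1619 17972/1619]
step 1: y = z − H·x̄ = [-18939/1619, 31926/1619]
step 1: S = H·P̄·Hᵀ + R = [142461/1619 -61088/1619; -61088/1619 192758/1619]
step 1: K = P̄·Hᵀ·S⁻¹ = [-640393/7328213 1842541/14656426; 1643541/7328213 1251813/14656426; 1470802/7328213 -1414767/7328213]
step 1: x' = x̄ + K·y = [-14133067/7328213, -628006/7328213, 942891/7328213]
step 1: P' = (I − K·H)·P̄ = [28339183/14656426 -8719863/14656426 -865095/7328213; -8719863/14656426 4231671/14656426 -172017/7328213; -865095/7328213 -172017/7328213 1425974/7328213]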